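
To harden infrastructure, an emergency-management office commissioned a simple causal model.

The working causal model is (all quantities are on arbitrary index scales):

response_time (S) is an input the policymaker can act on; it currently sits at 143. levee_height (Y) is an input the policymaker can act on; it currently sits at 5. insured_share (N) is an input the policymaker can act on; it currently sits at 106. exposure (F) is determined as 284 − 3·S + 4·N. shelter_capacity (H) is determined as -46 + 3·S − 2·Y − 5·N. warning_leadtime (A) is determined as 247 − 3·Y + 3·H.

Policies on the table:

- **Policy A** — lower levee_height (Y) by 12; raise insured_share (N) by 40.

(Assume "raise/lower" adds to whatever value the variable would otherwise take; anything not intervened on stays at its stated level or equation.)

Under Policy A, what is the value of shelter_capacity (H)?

-333

Policy A (Y − 12, N + 40):
  S = 143
  Y = 5 − 12 = -7
  N = 106 + 40 = 146
  H = -46 + 3·143 − 2·(-7) − 5·146 = -333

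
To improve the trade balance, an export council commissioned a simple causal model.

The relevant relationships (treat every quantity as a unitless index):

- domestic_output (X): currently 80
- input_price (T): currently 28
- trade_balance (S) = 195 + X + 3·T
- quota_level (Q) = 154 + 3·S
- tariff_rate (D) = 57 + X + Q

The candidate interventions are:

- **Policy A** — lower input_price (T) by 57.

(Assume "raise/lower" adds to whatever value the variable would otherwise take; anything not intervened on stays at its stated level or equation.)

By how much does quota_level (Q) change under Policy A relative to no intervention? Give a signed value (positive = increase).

-513

Baseline:
  X = 80
  T = 28
  S = 195 + 80 + 3·28 = 359
  Q = 154 + 3·359 = 1231
Policy A (T − 57):
  X = 80
  T = 28 − 57 = -29
  S = 195 + 80 + 3·(-29) = 188
  Q = 154 + 3·188 = 718
Change in Q: 718 − 1231 = -513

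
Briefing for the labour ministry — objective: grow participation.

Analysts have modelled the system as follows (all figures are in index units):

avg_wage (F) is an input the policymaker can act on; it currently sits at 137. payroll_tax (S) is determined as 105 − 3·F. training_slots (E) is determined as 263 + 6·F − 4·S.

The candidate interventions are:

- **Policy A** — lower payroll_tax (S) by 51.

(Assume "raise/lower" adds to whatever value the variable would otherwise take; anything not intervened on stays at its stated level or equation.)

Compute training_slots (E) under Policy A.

Policy A (S − 51):
  F = 137
  S = 105 − 3·137 (−51 from intervention) = -357
  E = 263 + 6·137 − 4·(-357) = 2513

2513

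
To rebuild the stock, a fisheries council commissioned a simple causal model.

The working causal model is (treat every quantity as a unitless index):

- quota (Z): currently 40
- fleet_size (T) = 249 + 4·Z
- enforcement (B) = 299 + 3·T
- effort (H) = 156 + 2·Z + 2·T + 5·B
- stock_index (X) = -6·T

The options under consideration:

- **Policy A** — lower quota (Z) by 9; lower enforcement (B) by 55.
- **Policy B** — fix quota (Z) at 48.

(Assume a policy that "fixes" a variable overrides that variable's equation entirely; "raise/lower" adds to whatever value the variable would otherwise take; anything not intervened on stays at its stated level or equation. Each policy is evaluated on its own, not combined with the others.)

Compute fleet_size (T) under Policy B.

Policy B (Z := 48):
  Z = 48
  T = 249 + 4·48 = 441

441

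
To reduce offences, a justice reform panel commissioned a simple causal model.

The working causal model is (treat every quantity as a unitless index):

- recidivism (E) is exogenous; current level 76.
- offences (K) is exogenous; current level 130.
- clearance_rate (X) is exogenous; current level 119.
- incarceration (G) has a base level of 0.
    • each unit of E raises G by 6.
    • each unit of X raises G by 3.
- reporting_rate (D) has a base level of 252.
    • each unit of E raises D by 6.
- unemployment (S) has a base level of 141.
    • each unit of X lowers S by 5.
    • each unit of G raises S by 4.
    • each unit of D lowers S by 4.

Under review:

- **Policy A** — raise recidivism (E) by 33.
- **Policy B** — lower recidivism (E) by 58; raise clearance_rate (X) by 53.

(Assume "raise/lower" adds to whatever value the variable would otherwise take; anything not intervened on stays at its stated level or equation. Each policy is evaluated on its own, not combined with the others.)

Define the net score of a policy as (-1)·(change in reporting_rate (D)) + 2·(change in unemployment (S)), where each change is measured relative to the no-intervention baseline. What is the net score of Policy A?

-198

Baseline:
  E = 76
  X = 119
  G = 0 + 6·76 + 3·119 = 813
  D = 252 + 6·76 = 708
  S = 141 − 5·119 + 4·813 − 4·708 = -34
Policy A (E + 33):
  E = 76 + 33 = 109
  X = 119
  G = 0 + 6·109 + 3·119 = 1011
  D = 252 + 6·109 = 906
  S = 141 − 5·119 + 4·1011 − 4·906 = -34
ΔD = 906 − 708 = 198; ΔS = -34 − (-34) = 0
Score = (-1)·198 + 2·0 = -198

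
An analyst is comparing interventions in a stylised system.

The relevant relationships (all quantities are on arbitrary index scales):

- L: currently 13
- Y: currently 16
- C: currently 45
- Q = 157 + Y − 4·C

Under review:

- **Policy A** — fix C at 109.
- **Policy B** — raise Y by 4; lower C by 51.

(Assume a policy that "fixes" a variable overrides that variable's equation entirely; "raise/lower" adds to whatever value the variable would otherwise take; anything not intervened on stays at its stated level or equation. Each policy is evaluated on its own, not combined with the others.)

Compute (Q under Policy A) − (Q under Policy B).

Policy A (C := 109):
  Y = 16
  C = 109
  Q = 157 + 16 − 4·109 = -263
Policy B (Y + 4, C − 51):
  Y = 16 + 4 = 20
  C = 45 − 51 = -6
  Q = 157 + 20 − 4·(-6) = 201
Q: -263 − 201 = -464

-464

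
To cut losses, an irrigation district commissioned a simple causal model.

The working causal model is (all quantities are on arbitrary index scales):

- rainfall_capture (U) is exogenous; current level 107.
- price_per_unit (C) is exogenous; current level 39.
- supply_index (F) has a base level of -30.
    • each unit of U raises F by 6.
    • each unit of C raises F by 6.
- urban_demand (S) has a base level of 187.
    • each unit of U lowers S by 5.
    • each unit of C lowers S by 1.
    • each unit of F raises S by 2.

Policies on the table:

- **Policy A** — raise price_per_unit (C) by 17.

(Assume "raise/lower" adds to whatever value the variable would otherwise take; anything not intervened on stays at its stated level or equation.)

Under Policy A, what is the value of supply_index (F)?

Policy A (C + 17):
  U = 107
  C = 39 + 17 = 56
  F = -30 + 6·107 + 6·56 = 948

948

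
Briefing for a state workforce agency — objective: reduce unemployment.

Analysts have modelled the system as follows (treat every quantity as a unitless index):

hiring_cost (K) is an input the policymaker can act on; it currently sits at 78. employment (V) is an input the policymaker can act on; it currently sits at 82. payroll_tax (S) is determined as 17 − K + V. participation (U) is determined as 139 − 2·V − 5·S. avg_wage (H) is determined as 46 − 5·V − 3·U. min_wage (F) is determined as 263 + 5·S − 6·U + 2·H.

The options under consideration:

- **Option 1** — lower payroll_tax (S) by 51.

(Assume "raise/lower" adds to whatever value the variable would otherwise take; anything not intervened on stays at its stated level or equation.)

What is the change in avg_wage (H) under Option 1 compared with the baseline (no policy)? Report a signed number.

-765

Baseline:
  K = 78
  V = 82
  S = 17 − 78 + 82 = 21
  U = 139 − 2·82 − 5·21 = -130
  H = 46 − 5·82 − 3·(-130) = 26
Option 1 (S − 51):
  K = 78
  V = 82
  S = 17 − 78 + 82 (−51 from intervention) = -30
  U = 139 − 2·82 − 5·(-30) = 125
  H = 46 − 5·82 − 3·125 = -739
Change in H: -739 − 26 = -765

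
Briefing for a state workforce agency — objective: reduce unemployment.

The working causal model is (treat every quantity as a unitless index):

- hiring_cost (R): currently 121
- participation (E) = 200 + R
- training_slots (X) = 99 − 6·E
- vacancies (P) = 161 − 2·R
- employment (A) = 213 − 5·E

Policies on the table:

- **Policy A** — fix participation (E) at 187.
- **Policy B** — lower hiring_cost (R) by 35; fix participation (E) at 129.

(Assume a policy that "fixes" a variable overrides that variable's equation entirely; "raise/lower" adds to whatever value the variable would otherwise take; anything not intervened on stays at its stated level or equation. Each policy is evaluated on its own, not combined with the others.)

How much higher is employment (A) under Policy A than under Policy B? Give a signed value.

-290

Policy A (E := 187):
  R = 121
  E = 187
  A = 213 − 5·187 = -722
Policy B (R − 35, E := 129):
  R = 121 − 35 = 86
  E = 129
  A = 213 − 5·129 = -432
A: -722 − (-432) = -290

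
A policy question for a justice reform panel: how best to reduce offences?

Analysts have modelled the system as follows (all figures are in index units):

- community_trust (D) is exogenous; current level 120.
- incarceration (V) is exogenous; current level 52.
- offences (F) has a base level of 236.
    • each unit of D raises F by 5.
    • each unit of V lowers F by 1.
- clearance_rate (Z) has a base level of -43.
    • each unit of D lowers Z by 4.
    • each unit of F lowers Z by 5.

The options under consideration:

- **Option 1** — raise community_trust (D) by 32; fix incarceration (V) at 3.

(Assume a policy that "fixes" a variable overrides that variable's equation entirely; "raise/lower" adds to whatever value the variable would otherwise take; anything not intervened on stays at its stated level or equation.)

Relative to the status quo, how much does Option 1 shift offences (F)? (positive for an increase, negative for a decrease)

Baseline:
  D = 120
  V = 52
  F = 236 + 5·120 − 52 = 784
Option 1 (D + 32, V := 3):
  D = 120 + 32 = 152
  V = 3
  F = 236 + 5·152 − 3 = 993
Change in F: 993 − 784 = 209

209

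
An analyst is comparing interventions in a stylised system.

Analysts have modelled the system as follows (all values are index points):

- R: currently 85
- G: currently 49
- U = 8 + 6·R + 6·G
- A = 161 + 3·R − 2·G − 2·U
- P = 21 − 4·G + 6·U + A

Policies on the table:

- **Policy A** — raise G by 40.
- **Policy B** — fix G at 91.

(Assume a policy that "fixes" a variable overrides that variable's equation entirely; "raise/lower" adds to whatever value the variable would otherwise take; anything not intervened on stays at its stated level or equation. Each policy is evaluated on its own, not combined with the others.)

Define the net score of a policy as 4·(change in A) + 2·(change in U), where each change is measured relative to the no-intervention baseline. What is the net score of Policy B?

Baseline:
  R = 85
  G = 49
  U = 8 + 6·85 + 6·49 = 812
  A = 161 + 3·85 − 2·49 − 2·812 = -1306
Policy B (G := 91):
  R = 85
  G = 91
  U = 8 + 6·85 + 6·91 = 1064
  A = 161 + 3·85 − 2·91 − 2·1064 = -1894
ΔA = -1894 − (-1306) = -588; ΔU = 1064 − 812 = 252
Score = 4·(-588) + 2·252 = -1848

-1848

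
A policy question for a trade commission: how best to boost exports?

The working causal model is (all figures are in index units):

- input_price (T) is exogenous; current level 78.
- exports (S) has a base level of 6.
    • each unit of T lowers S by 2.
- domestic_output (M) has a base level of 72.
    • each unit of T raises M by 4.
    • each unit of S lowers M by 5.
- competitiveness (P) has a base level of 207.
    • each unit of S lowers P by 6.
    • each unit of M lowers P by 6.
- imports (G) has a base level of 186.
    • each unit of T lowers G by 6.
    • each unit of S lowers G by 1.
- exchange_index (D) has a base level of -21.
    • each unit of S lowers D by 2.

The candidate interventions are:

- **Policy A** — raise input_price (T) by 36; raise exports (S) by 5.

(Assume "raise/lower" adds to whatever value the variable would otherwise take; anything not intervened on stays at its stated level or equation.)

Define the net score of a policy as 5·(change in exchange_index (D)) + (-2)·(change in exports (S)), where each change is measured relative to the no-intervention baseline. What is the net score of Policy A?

Baseline:
  T = 78
  S = 6 − 2·78 = -150
  D = -21 − 2·(-150) = 279
Policy A (T + 36, S + 5):
  T = 78 + 36 = 114
  S = 6 − 2·114 (+5 from intervention) = -217
  D = -21 − 2·(-217) = 413
ΔD = 413 − 279 = 134; ΔS = -217 − (-150) = -67
Score = 5·134 + (-2)·(-67) = 804

804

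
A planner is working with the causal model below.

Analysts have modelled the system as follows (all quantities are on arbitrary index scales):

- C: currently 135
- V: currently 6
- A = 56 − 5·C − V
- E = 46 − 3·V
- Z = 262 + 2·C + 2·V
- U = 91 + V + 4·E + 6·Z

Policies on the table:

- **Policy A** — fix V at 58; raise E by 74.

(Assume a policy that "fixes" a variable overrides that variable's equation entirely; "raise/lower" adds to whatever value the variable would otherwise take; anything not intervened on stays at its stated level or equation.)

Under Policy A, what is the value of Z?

648

Policy A (V := 58, E + 74):
  C = 135
  V = 58
  Z = 262 + 2·135 + 2·58 = 648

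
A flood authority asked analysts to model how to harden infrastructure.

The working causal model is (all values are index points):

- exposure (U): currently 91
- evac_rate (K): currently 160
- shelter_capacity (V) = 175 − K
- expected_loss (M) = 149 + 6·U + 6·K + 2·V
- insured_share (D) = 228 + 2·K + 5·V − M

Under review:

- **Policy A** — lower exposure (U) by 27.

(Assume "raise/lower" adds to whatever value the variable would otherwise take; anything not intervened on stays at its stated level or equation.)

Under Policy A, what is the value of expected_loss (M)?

1523

Policy A (U − 27):
  U = 91 − 27 = 64
  K = 160
  V = 175 − 160 = 15
  M = 149 + 6·64 + 6·160 + 2·15 = 1523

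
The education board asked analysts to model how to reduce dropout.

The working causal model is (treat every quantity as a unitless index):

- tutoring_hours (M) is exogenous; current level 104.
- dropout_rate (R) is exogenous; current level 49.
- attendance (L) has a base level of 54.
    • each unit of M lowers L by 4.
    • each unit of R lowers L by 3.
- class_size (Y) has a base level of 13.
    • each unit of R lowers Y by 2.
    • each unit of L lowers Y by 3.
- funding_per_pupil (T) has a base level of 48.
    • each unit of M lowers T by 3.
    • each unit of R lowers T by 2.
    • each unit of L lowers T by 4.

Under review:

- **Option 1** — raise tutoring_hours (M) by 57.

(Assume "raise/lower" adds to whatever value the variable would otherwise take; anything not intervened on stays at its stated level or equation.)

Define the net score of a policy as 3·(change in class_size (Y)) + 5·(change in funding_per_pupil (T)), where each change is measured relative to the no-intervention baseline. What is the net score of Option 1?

Baseline:
  M = 104
  R = 49
  L = 54 − 4·104 − 3·49 = -509
  Y = 13 − 2·49 − 3·(-509) = 1442
  T = 48 − 3·104 − 2·49 − 4·(-509) = 1674
Option 1 (M + 57):
  M = 104 + 57 = 161
  R = 49
  L = 54 − 4·161 − 3·49 = -737
  Y = 13 − 2·49 − 3·(-737) = 2126
  T = 48 − 3·161 − 2·49 − 4·(-737) = 2415
ΔY = 2126 − 1442 = 684; ΔT = 2415 − 1674 = 741
Score = 3·684 + 5·741 = 5757

5757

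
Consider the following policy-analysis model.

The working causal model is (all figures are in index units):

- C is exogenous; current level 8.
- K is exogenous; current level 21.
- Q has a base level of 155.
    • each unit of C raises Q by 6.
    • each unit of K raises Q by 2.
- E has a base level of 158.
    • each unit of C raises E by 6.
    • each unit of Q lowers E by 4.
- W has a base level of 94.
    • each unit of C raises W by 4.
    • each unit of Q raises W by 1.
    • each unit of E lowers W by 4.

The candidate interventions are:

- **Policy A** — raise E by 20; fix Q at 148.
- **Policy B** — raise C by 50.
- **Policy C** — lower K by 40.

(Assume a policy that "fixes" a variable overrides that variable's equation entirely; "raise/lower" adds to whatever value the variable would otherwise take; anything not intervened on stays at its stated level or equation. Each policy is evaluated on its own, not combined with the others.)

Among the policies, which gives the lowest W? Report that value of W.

1738

Policy A (E + 20, Q := 148):
  C = 8
  K = 21
  Q = 148
  E = 158 + 6·8 − 4·148 (+20 from intervention) = -366
  W = 94 + 4·8 + 148 − 4·(-366) = 1738
Policy B (C + 50):
  C = 8 + 50 = 58
  K = 21
  Q = 155 + 6·58 + 2·21 = 545
  E = 158 + 6·58 − 4·545 = -1674
  W = 94 + 4·58 + 545 − 4·(-1674) = 7567
Policy C (K − 40):
  C = 8
  K = 21 − 40 = -19
  Q = 155 + 6·8 + 2·(-19) = 165
  E = 158 + 6·8 − 4·165 = -454
  W = 94 + 4·8 + 165 − 4·(-454) = 2107
Comparing — Policy A: W=1738, Policy B: W=7567, Policy C: W=2107. Lowest is 1738 (Policy A).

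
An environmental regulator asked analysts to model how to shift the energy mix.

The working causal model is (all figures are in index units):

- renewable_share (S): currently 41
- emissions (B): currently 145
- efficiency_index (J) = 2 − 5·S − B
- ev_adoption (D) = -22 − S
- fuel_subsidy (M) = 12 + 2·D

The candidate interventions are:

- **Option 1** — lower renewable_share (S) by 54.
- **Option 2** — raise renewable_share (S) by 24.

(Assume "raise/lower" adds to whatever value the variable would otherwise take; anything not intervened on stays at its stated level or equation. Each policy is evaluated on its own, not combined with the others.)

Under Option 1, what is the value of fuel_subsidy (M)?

-6

Option 1 (S − 54):
  S = 41 − 54 = -13
  D = -22 − (-13) = -9
  M = 12 + 2·(-9) = -6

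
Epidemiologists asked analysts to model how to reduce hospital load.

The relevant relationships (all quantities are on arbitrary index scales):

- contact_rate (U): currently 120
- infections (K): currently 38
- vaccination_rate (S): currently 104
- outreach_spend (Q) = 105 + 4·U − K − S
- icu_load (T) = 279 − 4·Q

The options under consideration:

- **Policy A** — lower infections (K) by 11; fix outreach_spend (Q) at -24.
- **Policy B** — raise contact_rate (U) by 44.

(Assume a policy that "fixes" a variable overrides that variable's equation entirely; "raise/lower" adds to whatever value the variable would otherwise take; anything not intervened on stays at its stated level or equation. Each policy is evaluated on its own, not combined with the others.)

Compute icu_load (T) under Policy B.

Policy B (U + 44):
  U = 120 + 44 = 164
  K = 38
  S = 104
  Q = 105 + 4·164 − 38 − 104 = 619
  T = 279 − 4·619 = -2197

-2197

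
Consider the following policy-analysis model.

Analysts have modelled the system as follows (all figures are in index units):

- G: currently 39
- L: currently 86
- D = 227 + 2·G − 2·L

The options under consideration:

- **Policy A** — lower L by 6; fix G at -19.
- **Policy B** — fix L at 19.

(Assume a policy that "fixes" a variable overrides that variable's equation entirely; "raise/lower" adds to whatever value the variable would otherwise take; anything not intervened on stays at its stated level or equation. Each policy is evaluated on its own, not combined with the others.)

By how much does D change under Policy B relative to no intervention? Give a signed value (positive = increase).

134

Baseline:
  G = 39
  L = 86
  D = 227 + 2·39 − 2·86 = 133
Policy B (L := 19):
  G = 39
  L = 19
  D = 227 + 2·39 − 2·19 = 267
Change in D: 267 − 133 = 134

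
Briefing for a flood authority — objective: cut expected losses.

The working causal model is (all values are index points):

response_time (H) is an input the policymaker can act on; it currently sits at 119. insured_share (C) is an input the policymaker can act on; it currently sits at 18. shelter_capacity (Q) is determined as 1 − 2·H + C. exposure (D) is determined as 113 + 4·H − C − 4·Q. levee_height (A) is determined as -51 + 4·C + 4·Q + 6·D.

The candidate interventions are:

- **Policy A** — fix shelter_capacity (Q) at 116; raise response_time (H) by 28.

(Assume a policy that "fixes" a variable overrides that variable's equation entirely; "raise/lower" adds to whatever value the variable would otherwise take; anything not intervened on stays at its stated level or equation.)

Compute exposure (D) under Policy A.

Policy A (Q := 116, H + 28):
  H = 119 + 28 = 147
  C = 18
  Q = 116
  D = 113 + 4·147 − 18 − 4·116 = 219

219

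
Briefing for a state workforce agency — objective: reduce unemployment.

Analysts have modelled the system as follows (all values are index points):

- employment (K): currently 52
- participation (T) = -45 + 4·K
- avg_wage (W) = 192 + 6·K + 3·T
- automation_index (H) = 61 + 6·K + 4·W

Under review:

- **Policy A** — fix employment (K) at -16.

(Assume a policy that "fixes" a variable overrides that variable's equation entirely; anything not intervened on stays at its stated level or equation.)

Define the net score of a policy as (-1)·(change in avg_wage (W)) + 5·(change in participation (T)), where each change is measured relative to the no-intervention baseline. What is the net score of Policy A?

-136

Baseline:
  K = 52
  T = -45 + 4·52 = 163
  W = 192 + 6·52 + 3·163 = 993
Policy A (K := -16):
  K = -16
  T = -45 + 4·(-16) = -109
  W = 192 + 6·(-16) + 3·(-109) = -231
ΔW = -231 − 993 = -1224; ΔT = -109 − 163 = -272
Score = (-1)·(-1224) + 5·(-272) = -136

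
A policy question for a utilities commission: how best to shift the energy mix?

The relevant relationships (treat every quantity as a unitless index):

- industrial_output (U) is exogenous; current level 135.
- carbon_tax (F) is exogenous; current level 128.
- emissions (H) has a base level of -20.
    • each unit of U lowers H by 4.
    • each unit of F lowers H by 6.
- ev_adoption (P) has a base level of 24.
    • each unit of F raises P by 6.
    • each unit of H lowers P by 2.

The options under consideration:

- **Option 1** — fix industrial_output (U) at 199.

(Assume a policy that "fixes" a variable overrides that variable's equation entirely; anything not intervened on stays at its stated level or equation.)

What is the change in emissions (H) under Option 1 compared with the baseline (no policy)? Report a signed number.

Baseline:
  U = 135
  F = 128
  H = -20 − 4·135 − 6·128 = -1328
Option 1 (U := 199):
  U = 199
  F = 128
  H = -20 − 4·199 − 6·128 = -1584
Change in H: -1584 − (-1328) = -256

-256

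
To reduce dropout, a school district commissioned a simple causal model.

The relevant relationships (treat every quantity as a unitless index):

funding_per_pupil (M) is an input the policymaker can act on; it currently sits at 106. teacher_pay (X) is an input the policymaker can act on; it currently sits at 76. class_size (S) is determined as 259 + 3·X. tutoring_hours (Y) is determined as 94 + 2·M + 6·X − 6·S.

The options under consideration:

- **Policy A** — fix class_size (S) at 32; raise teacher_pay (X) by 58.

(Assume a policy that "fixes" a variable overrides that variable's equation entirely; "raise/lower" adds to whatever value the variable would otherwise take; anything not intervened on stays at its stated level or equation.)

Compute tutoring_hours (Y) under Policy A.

918

Policy A (S := 32, X + 58):
  M = 106
  X = 76 + 58 = 134
  S = 32
  Y = 94 + 2·106 + 6·134 − 6·32 = 918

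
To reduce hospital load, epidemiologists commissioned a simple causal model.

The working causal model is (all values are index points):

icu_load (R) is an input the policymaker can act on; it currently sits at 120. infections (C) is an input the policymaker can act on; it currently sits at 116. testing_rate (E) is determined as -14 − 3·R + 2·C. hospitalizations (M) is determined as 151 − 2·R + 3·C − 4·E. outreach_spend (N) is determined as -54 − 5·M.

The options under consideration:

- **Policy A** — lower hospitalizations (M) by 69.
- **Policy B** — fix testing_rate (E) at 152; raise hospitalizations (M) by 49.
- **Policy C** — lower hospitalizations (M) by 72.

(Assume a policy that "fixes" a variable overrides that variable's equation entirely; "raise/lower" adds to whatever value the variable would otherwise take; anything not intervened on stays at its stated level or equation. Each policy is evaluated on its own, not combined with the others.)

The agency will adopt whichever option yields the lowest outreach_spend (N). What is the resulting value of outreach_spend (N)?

Policy A (M − 69):
  R = 120
  C = 116
  E = -14 − 3·120 + 2·116 = -142
  M = 151 − 2·120 + 3·116 − 4·(-142) (−69 from intervention) = 758
  N = -54 − 5·758 = -3844
Policy B (E := 152, M + 49):
  R = 120
  C = 116
  E = 152
  M = 151 − 2·120 + 3·116 − 4·152 (+49 from intervention) = -300
  N = -54 − 5·(-300) = 1446
Policy C (M − 72):
  R = 120
  C = 116
  E = -14 − 3·120 + 2·116 = -142
  M = 151 − 2·120 + 3·116 − 4·(-142) (−72 from intervention) = 755
  N = -54 − 5·755 = -3829
Comparing — Policy A: N=-3844, Policy B: N=1446, Policy C: N=-3829. Lowest is -3844 (Policy A).

-3844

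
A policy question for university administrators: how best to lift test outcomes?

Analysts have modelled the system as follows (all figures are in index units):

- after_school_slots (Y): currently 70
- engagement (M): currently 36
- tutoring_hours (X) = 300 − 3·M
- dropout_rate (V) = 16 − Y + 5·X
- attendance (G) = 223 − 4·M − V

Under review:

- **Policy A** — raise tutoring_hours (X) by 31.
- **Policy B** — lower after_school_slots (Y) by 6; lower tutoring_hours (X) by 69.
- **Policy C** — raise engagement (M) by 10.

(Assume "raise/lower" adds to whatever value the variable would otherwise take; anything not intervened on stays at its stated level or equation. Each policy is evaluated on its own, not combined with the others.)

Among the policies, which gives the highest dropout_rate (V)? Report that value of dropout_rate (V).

Policy A (X + 31):
  Y = 70
  M = 36
  X = 300 − 3·36 (+31 from intervention) = 223
  V = 16 − 70 + 5·223 = 1061
Policy B (Y − 6, X − 69):
  Y = 70 − 6 = 64
  M = 36
  X = 300 − 3·36 (−69 from intervention) = 123
  V = 16 − 64 + 5·123 = 567
Policy C (M + 10):
  Y = 70
  M = 36 + 10 = 46
  X = 300 − 3·46 = 162
  V = 16 − 70 + 5·162 = 756
Comparing — Policy A: V=1061, Policy B: V=567, Policy C: V=756. Highest is 1061 (Policy A).

1061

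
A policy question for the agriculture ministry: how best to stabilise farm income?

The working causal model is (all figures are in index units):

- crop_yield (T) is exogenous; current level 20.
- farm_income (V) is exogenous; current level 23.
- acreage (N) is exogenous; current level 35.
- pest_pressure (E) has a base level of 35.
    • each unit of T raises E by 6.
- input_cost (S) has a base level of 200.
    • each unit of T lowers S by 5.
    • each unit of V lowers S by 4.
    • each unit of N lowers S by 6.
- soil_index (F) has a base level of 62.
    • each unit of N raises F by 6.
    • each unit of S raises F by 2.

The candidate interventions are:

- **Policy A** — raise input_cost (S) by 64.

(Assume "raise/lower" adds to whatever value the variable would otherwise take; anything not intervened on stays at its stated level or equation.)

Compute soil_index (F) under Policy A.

-4

Policy A (S + 64):
  T = 20
  V = 23
  N = 35
  S = 200 − 5·20 − 4·23 − 6·35 (+64 from intervention) = -138
  F = 62 + 6·35 + 2·(-138) = -4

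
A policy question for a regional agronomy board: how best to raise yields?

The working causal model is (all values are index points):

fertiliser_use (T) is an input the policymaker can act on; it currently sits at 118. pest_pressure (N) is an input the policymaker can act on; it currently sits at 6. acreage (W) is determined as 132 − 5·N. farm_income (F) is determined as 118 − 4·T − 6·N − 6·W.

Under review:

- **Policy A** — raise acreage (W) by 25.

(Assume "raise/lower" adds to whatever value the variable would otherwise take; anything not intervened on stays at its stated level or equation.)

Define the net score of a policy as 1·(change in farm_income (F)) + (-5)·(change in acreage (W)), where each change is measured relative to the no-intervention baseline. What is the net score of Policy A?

Baseline:
  T = 118
  N = 6
  W = 132 − 5·6 = 102
  F = 118 − 4·118 − 6·6 − 6·102 = -1002
Policy A (W + 25):
  T = 118
  N = 6
  W = 132 − 5·6 (+25 from intervention) = 127
  F = 118 − 4·118 − 6·6 − 6·127 = -1152
ΔF = -1152 − (-1002) = -150; ΔW = 127 − 102 = 25
Score = 1·(-150) + (-5)·25 = -275

-275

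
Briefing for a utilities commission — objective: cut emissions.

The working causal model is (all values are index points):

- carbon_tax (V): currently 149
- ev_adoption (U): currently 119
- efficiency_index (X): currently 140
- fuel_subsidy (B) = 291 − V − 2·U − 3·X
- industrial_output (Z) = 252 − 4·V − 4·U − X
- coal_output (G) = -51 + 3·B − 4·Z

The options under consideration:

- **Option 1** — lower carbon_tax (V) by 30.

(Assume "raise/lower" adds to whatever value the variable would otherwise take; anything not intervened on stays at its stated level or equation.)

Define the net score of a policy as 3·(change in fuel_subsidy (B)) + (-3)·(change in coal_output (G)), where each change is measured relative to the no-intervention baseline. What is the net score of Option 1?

1260

Baseline:
  V = 149
  U = 119
  X = 140
  B = 291 − 149 − 2·119 − 3·140 = -516
  Z = 252 − 4·149 − 4·119 − 140 = -960
  G = -51 + 3·(-516) − 4·(-960) = 2241
Option 1 (V − 30):
  V = 149 − 30 = 119
  U = 119
  X = 140
  B = 291 − 119 − 2·119 − 3·140 = -486
  Z = 252 − 4·119 − 4·119 − 140 = -840
  G = -51 + 3·(-486) − 4·(-840) = 1851
ΔB = -486 − (-516) = 30; ΔG = 1851 − 2241 = -390
Score = 3·30 + (-3)·(-390) = 1260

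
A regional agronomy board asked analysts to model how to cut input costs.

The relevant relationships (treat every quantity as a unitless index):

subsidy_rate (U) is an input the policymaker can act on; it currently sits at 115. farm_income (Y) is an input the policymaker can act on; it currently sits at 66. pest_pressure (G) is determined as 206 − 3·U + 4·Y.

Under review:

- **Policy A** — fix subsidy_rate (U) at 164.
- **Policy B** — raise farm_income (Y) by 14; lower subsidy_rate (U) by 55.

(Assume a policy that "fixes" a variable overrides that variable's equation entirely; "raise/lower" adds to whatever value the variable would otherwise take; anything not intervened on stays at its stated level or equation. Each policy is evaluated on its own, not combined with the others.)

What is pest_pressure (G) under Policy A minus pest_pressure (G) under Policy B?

-368

Policy A (U := 164):
  U = 164
  Y = 66
  G = 206 − 3·164 + 4·66 = -22
Policy B (Y + 14, U − 55):
  U = 115 − 55 = 60
  Y = 66 + 14 = 80
  G = 206 − 3·60 + 4·80 = 346
G: -22 − 346 = -368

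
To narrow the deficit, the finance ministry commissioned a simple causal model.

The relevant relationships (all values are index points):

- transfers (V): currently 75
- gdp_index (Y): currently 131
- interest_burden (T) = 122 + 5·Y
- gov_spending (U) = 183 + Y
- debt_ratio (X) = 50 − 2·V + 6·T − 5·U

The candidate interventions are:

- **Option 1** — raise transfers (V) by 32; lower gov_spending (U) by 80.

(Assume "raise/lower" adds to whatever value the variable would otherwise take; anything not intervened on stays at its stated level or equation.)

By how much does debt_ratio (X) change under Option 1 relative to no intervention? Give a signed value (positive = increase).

336

Baseline:
  V = 75
  Y = 131
  T = 122 + 5·131 = 777
  U = 183 + 131 = 314
  X = 50 − 2·75 + 6·777 − 5·314 = 2992
Option 1 (V + 32, U − 80):
  V = 75 + 32 = 107
  Y = 131
  T = 122 + 5·131 = 777
  U = 183 + 131 (−80 from intervention) = 234
  X = 50 − 2·107 + 6·777 − 5·234 = 3328
Change in X: 3328 − 2992 = 336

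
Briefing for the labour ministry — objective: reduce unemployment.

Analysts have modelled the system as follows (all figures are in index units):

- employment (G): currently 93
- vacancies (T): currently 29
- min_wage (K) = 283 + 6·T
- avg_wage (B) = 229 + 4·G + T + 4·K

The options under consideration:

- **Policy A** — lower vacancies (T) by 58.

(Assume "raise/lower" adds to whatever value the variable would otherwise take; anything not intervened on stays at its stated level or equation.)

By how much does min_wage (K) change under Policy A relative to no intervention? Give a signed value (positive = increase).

-348

Baseline:
  T = 29
  K = 283 + 6·29 = 457
Policy A (T − 58):
  T = 29 − 58 = -29
  K = 283 + 6·(-29) = 109
Change in K: 109 − 457 = -348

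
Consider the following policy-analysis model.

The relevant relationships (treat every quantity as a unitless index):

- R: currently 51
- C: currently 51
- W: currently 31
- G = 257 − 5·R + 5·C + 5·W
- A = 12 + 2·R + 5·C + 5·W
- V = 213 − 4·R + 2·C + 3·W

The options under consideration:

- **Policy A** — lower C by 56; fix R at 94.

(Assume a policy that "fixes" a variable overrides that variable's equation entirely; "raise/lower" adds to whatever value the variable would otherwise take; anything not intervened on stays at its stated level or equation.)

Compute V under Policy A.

-80

Policy A (C − 56, R := 94):
  R = 94
  C = 51 − 56 = -5
  W = 31
  V = 213 − 4·94 + 2·(-5) + 3·31 = -80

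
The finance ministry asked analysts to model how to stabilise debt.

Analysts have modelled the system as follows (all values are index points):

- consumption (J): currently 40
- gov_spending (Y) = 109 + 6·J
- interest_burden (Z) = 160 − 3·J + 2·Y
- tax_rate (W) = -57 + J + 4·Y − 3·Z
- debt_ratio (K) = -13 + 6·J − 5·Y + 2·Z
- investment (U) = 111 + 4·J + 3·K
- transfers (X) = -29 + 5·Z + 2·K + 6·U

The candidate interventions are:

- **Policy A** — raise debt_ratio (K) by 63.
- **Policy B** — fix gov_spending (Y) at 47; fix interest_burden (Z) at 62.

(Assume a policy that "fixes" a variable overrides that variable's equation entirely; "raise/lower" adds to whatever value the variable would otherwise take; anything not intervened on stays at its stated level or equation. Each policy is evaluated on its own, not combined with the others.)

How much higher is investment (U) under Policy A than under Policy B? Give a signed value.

Policy A (K + 63):
  J = 40
  Y = 109 + 6·40 = 349
  Z = 160 − 3·40 + 2·349 = 738
  K = -13 + 6·40 − 5·349 + 2·738 (+63 from intervention) = 21
  U = 111 + 4·40 + 3·21 = 334
Policy B (Y := 47, Z := 62):
  J = 40
  Y = 47
  Z = 62
  K = -13 + 6·40 − 5·47 + 2·62 = 116
  U = 111 + 4·40 + 3·116 = 619
U: 334 − 619 = -285

-285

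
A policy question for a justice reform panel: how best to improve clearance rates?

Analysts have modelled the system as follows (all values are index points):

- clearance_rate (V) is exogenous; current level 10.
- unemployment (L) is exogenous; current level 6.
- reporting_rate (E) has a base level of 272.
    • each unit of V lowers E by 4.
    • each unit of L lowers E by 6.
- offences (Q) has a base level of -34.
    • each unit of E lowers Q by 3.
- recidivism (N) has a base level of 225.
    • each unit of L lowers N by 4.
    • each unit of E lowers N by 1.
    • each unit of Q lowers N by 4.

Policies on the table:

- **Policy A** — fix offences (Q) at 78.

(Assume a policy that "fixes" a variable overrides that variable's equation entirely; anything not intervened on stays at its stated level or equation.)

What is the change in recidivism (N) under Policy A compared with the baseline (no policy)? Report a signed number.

Baseline:
  V = 10
  L = 6
  E = 272 − 4·10 − 6·6 = 196
  Q = -34 − 3·196 = -622
  N = 225 − 4·6 − 196 − 4·(-622) = 2493
Policy A (Q := 78):
  V = 10
  L = 6
  E = 272 − 4·10 − 6·6 = 196
  Q = 78
  N = 225 − 4·6 − 196 − 4·78 = -307
Change in N: -307 − 2493 = -2800

-2800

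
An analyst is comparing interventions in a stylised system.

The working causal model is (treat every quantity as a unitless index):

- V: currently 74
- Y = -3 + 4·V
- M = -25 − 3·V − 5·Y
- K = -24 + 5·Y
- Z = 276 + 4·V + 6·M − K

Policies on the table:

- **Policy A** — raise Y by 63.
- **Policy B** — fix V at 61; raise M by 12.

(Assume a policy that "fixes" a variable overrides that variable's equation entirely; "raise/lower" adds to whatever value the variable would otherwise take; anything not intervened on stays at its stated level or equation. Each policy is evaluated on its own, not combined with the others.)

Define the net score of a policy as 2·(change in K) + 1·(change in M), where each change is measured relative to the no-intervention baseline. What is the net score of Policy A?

315

Baseline:
  V = 74
  Y = -3 + 4·74 = 293
  M = -25 − 3·74 − 5·293 = -1712
  K = -24 + 5·293 = 1441
Policy A (Y + 63):
  V = 74
  Y = -3 + 4·74 (+63 from intervention) = 356
  M = -25 − 3·74 − 5·356 = -2027
  K = -24 + 5·356 = 1756
ΔK = 1756 − 1441 = 315; ΔM = -2027 − (-1712) = -315
Score = 2·315 + 1·(-315) = 315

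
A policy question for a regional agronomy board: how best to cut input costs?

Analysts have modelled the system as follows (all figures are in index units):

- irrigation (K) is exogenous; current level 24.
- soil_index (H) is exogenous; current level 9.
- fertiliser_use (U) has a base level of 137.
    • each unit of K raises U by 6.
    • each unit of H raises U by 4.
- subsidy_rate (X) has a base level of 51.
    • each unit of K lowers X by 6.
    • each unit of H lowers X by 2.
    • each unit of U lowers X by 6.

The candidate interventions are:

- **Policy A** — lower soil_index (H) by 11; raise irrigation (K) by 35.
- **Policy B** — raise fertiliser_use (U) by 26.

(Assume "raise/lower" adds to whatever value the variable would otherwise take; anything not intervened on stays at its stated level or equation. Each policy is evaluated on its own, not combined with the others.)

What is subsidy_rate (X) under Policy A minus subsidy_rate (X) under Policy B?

-1028

Policy A (H − 11, K + 35):
  K = 24 + 35 = 59
  H = 9 − 11 = -2
  U = 137 + 6·59 + 4·(-2) = 483
  X = 51 − 6·59 − 2·(-2) − 6·483 = -3197
Policy B (U + 26):
  K = 24
  H = 9
  U = 137 + 6·24 + 4·9 (+26 from intervention) = 343
  X = 51 − 6·24 − 2·9 − 6·343 = -2169
X: -3197 − (-2169) = -1028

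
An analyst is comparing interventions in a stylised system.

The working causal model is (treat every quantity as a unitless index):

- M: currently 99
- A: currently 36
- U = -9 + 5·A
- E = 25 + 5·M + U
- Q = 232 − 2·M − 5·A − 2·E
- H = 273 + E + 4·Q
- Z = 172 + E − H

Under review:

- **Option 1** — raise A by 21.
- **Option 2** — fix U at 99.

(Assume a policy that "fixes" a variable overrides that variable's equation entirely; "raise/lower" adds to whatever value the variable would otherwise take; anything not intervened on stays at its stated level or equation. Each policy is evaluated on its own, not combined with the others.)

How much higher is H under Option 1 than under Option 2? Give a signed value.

Option 1 (A + 21):
  M = 99
  A = 36 + 21 = 57
  U = -9 + 5·57 = 276
  E = 25 + 5·99 + 276 = 796
  Q = 232 − 2·99 − 5·57 − 2·796 = -1843
  H = 273 + 796 + 4·(-1843) = -6303
Option 2 (U := 99):
  M = 99
  A = 36
  U = 99
  E = 25 + 5·99 + 99 = 619
  Q = 232 − 2·99 − 5·36 − 2·619 = -1384
  H = 273 + 619 + 4·(-1384) = -4644
H: -6303 − (-4644) = -1659

-1659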